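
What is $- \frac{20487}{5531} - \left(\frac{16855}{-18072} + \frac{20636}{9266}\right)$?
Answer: $- \frac{2314763803123}{463097222856} \approx -4.9984$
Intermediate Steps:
$- \frac{20487}{5531} - \left(\frac{16855}{-18072} + \frac{20636}{9266}\right) = \left(-20487\right) \frac{1}{5531} - \left(16855 \left(- \frac{1}{18072}\right) + 20636 \cdot \frac{1}{9266}\right) = - \frac{20487}{5531} - \left(- \frac{16855}{18072} + \frac{10318}{4633}\right) = - \frac{20487}{5531} - \frac{108377681}{83727576} = - \frac{2314763803123}{463097222856}$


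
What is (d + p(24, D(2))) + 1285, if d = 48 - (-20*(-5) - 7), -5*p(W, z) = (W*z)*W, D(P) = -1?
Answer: 6776/5 ≈ 1355.2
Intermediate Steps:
p(W, z) = -z*W**2/5 (p(W, z) = -W*z*W/5 = -z*W**2/5)
d = -45 (d = 48 - (100 - 7) = 48 - 1*93 = 48 - 93 = -45)
(d + p(24, D(2))) + 1285 = (-45 - 1/5*(-1)*24**2) + 1285 = (-45 - 1/5*(-1)*576) + 1285 = (-45 + 576/5) + 1285 = 351/5 + 1285 = 6776/5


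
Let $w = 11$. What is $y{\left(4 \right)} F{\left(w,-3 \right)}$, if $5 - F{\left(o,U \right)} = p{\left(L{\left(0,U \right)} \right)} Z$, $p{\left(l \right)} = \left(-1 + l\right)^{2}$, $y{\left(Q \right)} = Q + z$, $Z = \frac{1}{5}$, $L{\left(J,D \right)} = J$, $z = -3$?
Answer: $\frac{24}{5} \approx 4.8$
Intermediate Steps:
$Z = \frac{1}{5} \approx 0.2$
$y{\left(Q \right)} = -3 + Q$ ($y{\left(Q \right)} = Q - 3 = -3 + Q$)
$F{\left(o,U \right)} = \frac{24}{5}$ ($F{\left(o,U \right)} = 5 - \left(-1 + 0\right)^{2} \cdot \frac{1}{5} = 5 - \left(-1\right)^{2} \cdot \frac{1}{5} = 5 - 1 \cdot \frac{1}{5} = 5 - \frac{1}{5} = \frac{24}{5}$)
$y{\left(4 \right)} F{\left(w,-3 \right)} = \left(-3 + 4\right) \frac{24}{5} = 1 \cdot \frac{24}{5} = \frac{24}{5}$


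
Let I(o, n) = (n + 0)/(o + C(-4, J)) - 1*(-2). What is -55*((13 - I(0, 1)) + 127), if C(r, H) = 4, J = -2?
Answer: -30305/4 ≈ -7576.3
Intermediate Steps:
I(o, n) = 2 + n/(4 + o) (I(o, n) = (n + 0)/(o + 4) - 1*(-2) = n/(4 + o) + 2 = 2 + n/(4 + o))
-55*((13 - I(0, 1)) + 127) = -55*((13 - (8 + 1 + 2*0)/(4 + 0)) + 127) = -55*((13 - (8 + 1 + 0)/4) + 127) = -55*((13 - 9/4) + 127) = -55*(43/4 + 127) = -55*551/4 = -30305/4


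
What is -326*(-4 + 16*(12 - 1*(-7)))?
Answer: -97800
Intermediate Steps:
-326*(-4 + 16*(12 - 1*(-7))) = -326*(-4 + 16*(12 + 7)) = -326*(-4 + 16*19) = -326*(-4 + 304) = -326*300 = -97800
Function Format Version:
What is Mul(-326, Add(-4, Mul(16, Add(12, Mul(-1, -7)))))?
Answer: -97800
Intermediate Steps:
Mul(-326, Add(-4, Mul(16, Add(12, Mul(-1, -7))))) = Mul(-326, Add(-4, Mul(16, Add(12, 7)))) = Mul(-326, Add(-4, Mul(16, 19))) = Mul(-326, Add(-4, 304)) = Mul(-326, 300) = -97800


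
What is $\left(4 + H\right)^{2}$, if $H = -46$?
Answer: $1764$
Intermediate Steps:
$\left(4 + H\right)^{2} = \left(4 - 46\right)^{2} = \left(-42\right)^{2} = 1764$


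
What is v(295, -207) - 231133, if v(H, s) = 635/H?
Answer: -13636720/59 ≈ -2.3113e+5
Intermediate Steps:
v(295, -207) - 231133 = 635/295 - 231133 = 635*(1/295) - 231133 = 127/59 - 231133 = -13636720/59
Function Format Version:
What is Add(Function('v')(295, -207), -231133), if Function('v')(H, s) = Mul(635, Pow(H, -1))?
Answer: Rational(-13636720, 59) ≈ -2.3113e+5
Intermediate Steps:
Add(Function('v')(295, -207), -231133) = Add(Mul(635, Pow(295, -1)), -231133) = Add(Mul(635, Rational(1, 295)), -231133) = Add(Rational(127, 59), -231133) = Rational(-13636720, 59)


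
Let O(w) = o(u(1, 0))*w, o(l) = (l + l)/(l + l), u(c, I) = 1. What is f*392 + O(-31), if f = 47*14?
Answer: 257905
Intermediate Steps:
o(l) = 1 (o(l) = (2*l)/((2*l)) = (2*l)*(1/(2*l)) = 1)
O(w) = w (O(w) = 1*w = w)
f = 658
f*392 + O(-31) = 658*392 - 31 = 257936 - 31 = 257905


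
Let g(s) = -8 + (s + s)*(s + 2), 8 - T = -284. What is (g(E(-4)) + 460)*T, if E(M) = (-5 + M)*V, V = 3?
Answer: 526184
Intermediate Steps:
T = 292 (T = 8 - 1*(-284) = 8 + 284 = 292)
E(M) = -15 + 3*M (E(M) = (-5 + M)*3 = -15 + 3*M)
g(s) = -8 + 2*s*(2 + s) (g(s) = -8 + (2*s)*(2 + s) = -8 + 2*s*(2 + s))
(g(E(-4)) + 460)*T = ((-8 + 2*(-15 + 3*(-4))² + 4*(-15 + 3*(-4))) + 460)*292 = ((-8 + 2*(-15 - 12)² + 4*(-15 - 12)) + 460)*292 = ((-8 + 2*(-27)² + 4*(-27)) + 460)*292 = ((-8 + 2*729 - 108) + 460)*292 = ((-8 + 1458 - 108) + 460)*292 = (1342 + 460)*292 = 1802*292 = 526184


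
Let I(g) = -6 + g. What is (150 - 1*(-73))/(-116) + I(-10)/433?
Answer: -98415/50228 ≈ -1.9594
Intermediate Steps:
(150 - 1*(-73))/(-116) + I(-10)/433 = (150 - 1*(-73))/(-116) + (-6 - 10)/433 = (150 + 73)*(-1/116) - 16*1/433 = 223*(-1/116) - 16/433 = -223/116 - 16/433 = -98415/50228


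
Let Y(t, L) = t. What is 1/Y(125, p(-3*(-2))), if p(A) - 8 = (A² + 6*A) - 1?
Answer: 1/125 ≈ 0.0080000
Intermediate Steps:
p(A) = 7 + A² + 6*A (p(A) = 8 + ((A² + 6*A) - 1) = 8 + (-1 + A² + 6*A) = 7 + A² + 6*A)
1/Y(125, p(-3*(-2))) = 1/125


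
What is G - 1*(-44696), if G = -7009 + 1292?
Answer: 38979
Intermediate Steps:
G = -5717
G - 1*(-44696) = -5717 - 1*(-44696) = -5717 + 44696 = 38979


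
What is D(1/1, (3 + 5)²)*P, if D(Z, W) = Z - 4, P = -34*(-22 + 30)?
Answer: 816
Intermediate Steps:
P = -272 (P = -34*8 = -272)
D(Z, W) = -4 + Z
D(1/1, (3 + 5)²)*P = (-4 + 1/1)*(-272) = (-4 + 1)*(-272) = -3*(-272) = 816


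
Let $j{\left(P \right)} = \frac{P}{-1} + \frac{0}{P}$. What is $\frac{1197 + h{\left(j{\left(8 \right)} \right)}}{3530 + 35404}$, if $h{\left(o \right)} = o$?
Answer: $\frac{1189}{38934} \approx 0.030539$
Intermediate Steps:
$j{\left(P \right)} = - P$ ($j{\left(P \right)} = P \left(-1\right) + 0 = - P + 0 = - P$)
$\frac{1197 + h{\left(j{\left(8 \right)} \right)}}{3530 + 35404} = \frac{1197 - 8}{3530 + 35404} = \frac{1197 - 8}{38934} = 1189 \cdot \frac{1}{38934} = \frac{1189}{38934}$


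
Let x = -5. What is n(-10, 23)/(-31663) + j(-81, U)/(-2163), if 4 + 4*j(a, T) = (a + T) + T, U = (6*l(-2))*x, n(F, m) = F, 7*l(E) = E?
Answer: 15645565/1917637932 ≈ 0.0081588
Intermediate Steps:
l(E) = E/7
U = 60/7 (U = (6*((⅐)*(-2)))*(-5) = (6*(-2/7))*(-5) = -12/7*(-5) = 60/7 ≈ 8.5714)
j(a, T) = -1 + T/2 + a/4 (j(a, T) = -1 + ((a + T) + T)/4 = -1 + ((T + a) + T)/4 = -1 + (a + 2*T)/4 = -1 + (T/2 + a/4) = -1 + T/2 + a/4)
n(-10, 23)/(-31663) + j(-81, U)/(-2163) = -10/(-31663) + (-1 + (½)*(60/7) + (¼)*(-81))/(-2163) = -10*(-1/31663) + (-1 + 30/7 - 81/4)*(-1/2163) = 10/31663 - 475/28*(-1/2163) = 10/31663 + 475/60564 = 15645565/1917637932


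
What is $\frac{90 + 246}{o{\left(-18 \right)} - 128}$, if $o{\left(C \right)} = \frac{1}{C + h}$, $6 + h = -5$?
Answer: $- \frac{9744}{3713} \approx -2.6243$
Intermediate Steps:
$h = -11$ ($h = -6 - 5 = -11$)
$o{\left(C \right)} = \frac{1}{-11 + C}$ ($o{\left(C \right)} = \frac{1}{C - 11} = \frac{1}{-11 + C}$)
$\frac{90 + 246}{o{\left(-18 \right)} - 128} = \frac{90 + 246}{\frac{1}{-11 - 18} - 128} = \frac{336}{\frac{1}{-29} - 128} = \frac{336}{- \frac{1}{29} - 128} = \frac{336}{- \frac{3713}{29}} = 336 \left(- \frac{29}{3713}\right) = - \frac{9744}{3713}$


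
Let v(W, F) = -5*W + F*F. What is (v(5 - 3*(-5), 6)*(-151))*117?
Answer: 1130688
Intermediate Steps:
v(W, F) = F² - 5*W (v(W, F) = -5*W + F² = F² - 5*W)
(v(5 - 3*(-5), 6)*(-151))*117 = ((6² - 5*(5 - 3*(-5)))*(-151))*117 = ((36 - 5*(5 + 15))*(-151))*117 = ((36 - 5*20)*(-151))*117 = ((36 - 100)*(-151))*117 = -64*(-151)*117 = 9664*117 = 1130688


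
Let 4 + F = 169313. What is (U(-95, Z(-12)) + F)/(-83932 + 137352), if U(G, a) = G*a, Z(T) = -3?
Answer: 84797/26710 ≈ 3.1747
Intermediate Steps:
F = 169309 (F = -4 + 169313 = 169309)
(U(-95, Z(-12)) + F)/(-83932 + 137352) = (-95*(-3) + 169309)/(-83932 + 137352) = (285 + 169309)/53420 = 169594*(1/53420) = 84797/26710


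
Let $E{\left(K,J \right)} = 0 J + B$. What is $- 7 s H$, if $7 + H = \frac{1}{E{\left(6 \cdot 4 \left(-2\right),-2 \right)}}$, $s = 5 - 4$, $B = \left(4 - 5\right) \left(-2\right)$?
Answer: $\frac{91}{2} \approx 45.5$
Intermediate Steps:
$B = 2$ ($B = \left(-1\right) \left(-2\right) = 2$)
$E{\left(K,J \right)} = 2$ ($E{\left(K,J \right)} = 0 J + 2 = 0 + 2 = 2$)
$s = 1$ ($s = 5 - 4 = 1$)
$H = - \frac{13}{2}$ ($H = -7 + \frac{1}{2} = - \frac{13}{2} \approx -6.5$)
$- 7 s H = \left(-7\right) 1 \left(- \frac{13}{2}\right) = \left(-7\right) \left(- \frac{13}{2}\right) = \frac{91}{2}$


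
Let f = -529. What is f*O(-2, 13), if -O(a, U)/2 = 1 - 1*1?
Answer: 0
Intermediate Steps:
O(a, U) = 0 (O(a, U) = -2*(1 - 1*1) = -2*(1 - 1) = -2*0 = 0)
f*O(-2, 13) = -529*0 = 0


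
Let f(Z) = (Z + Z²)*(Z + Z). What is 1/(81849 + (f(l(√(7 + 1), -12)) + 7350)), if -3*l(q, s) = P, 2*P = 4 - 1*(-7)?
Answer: 108/9632887 ≈ 1.1212e-5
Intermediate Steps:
P = 11/2 (P = (4 - 1*(-7))/2 = (4 + 7)/2 = (½)*11 = 11/2 ≈ 5.5000)
l(q, s) = -11/6 (l(q, s) = -⅓*11/2 = -11/6)
f(Z) = 2*Z*(Z + Z²) (f(Z) = (Z + Z²)*(2*Z) = 2*Z*(Z + Z²))
1/(81849 + (f(l(√(7 + 1), -12)) + 7350)) = 1/(81849 + (2*(-11/6)²*(1 - 11/6) + 7350)) = 1/(81849 + (2*(121/36)*(-⅚) + 7350)) = 1/(81849 + (-605/108 + 7350)) = 1/(81849 + 793195/108) = 1/(9632887/108) = 108/9632887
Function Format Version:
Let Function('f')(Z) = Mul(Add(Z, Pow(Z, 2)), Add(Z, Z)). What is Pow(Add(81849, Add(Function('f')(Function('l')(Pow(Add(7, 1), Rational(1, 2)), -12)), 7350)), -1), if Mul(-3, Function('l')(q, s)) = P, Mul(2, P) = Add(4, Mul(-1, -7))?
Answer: Rational(108, 9632887) ≈ 1.1212e-5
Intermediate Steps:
P = Rational(11, 2) (P = Mul(Rational(1, 2), Add(4, Mul(-1, -7))) = Mul(Rational(1, 2), Add(4, 7)) = Mul(Rational(1, 2), 11) = Rational(11, 2) ≈ 5.5000)
Function('l')(q, s) = Rational(-11, 6) (Function('l')(q, s) = Mul(Rational(-1, 3), Rational(11, 2)) = Rational(-11, 6))
Function('f')(Z) = Mul(2, Z, Add(Z, Pow(Z, 2))) (Function('f')(Z) = Mul(Add(Z, Pow(Z, 2)), Mul(2, Z)) = Mul(2, Z, Add(Z, Pow(Z, 2))))
Pow(Add(81849, Add(Function('f')(Function('l')(Pow(Add(7, 1), Rational(1, 2)), -12)), 7350)), -1) = Pow(Add(81849, Add(Mul(2, Pow(Rational(-11, 6), 2), Add(1, Rational(-11, 6))), 7350)), -1) = Pow(Add(81849, Add(Mul(2, Rational(121, 36), Rational(-5, 6)), 7350)), -1) = Pow(Add(81849, Add(Rational(-605, 108), 7350)), -1) = Pow(Add(81849, Rational(793195, 108)), -1) = Pow(Rational(9632887, 108), -1) = Rational(108, 9632887)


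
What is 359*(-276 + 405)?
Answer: 46311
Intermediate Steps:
359*(-276 + 405) = 359*129 = 46311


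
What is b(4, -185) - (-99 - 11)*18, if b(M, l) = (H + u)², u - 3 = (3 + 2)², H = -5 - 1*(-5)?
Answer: 2764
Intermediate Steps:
H = 0 (H = -5 + 5 = 0)
u = 28 (u = 3 + (3 + 2)² = 3 + 5² = 3 + 25 = 28)
b(M, l) = 784 (b(M, l) = (0 + 28)² = 28² = 784)
b(4, -185) - (-99 - 11)*18 = 784 - (-99 - 11)*18 = 784 - (-110)*18 = 784 - 1*(-1980) = 784 + 1980 = 2764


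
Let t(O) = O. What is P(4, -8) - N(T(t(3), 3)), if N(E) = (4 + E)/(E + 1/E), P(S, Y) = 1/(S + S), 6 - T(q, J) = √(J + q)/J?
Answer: -143407/95240 - 376*√6/11905 ≈ -1.5831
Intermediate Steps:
T(q, J) = 6 - √(J + q)/J
P(S, Y) = 1/(2*S)
N(E) = (4 + E)/(E + 1/E)
P(4, -8) - N(T(t(3), 3)) = (½)/4 - (6 - 1*√(3 + 3)/3)*(4 + (6 - 1*√(3 + 3)/3))/(1 + (6 - 1*√(3 + 3)/3)²) = (½)*(¼) - (6 - 1*⅓*√6)*(4 + (6 - 1*⅓*√6))/(1 + (6 - 1*⅓*√6)²) = ⅛ - (6 - √6/3)*(4 + (6 - √6/3))/(1 + (6 - √6/3)²) = ⅛ - (6 - √6/3)*(10 - √6/3)/(1 + (6 - √6/3)²)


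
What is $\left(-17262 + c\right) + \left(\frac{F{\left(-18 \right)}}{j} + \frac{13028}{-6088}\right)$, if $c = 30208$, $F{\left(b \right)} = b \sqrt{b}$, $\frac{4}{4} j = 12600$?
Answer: $\frac{19700555}{1522} - \frac{3 i \sqrt{2}}{700} \approx 12944.0 - 0.0060609 i$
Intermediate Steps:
$j = 12600$
$F{\left(b \right)} = b^{\frac{3}{2}}$
$\left(-17262 + c\right) + \left(\frac{F{\left(-18 \right)}}{j} + \frac{13028}{-6088}\right) = \left(-17262 + 30208\right) + \left(\frac{\left(-18\right)^{\frac{3}{2}}}{12600} + \frac{13028}{-6088}\right) = 12946 + \left(- 54 i \sqrt{2} \cdot \frac{1}{12600} + 13028 \left(- \frac{1}{6088}\right)\right) = 12946 - \left(\frac{3257}{1522} + \frac{3 i \sqrt{2}}{700}\right) = \frac{19700555}{1522} - \frac{3 i \sqrt{2}}{700}$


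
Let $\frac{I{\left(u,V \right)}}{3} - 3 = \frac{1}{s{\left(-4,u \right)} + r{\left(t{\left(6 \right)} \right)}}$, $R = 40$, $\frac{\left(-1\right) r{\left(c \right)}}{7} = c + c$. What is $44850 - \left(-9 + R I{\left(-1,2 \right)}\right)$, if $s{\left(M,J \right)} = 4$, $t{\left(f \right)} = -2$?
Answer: $\frac{177981}{4} \approx 44495.0$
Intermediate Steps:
$r{\left(c \right)} = - 14 c$ ($r{\left(c \right)} = - 7 \left(c + c\right) = - 7 \cdot 2 c = - 14 c$)
$I{\left(u,V \right)} = \frac{291}{32}$ ($I{\left(u,V \right)} = 9 + \frac{3}{4 - -28} = 9 + \frac{3}{4 + 28} = 9 + \frac{3}{32} = \frac{291}{32}$)
$44850 - \left(-9 + R I{\left(-1,2 \right)}\right) = 44850 - \left(-9 + 40 \cdot \frac{291}{32}\right) = 44850 - \left(-9 + \frac{1455}{4}\right) = 44850 - \frac{1419}{4} = \frac{177981}{4}$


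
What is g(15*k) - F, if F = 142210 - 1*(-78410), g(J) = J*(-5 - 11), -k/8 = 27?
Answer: -168780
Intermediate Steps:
k = -216 (k = -8*27 = -216)
g(J) = -16*J (g(J) = J*(-16) = -16*J)
F = 220620 (F = 142210 + 78410 = 220620)
g(15*k) - F = -240*(-216) - 1*220620 = -16*(-3240) - 220620 = 51840 - 220620 = -168780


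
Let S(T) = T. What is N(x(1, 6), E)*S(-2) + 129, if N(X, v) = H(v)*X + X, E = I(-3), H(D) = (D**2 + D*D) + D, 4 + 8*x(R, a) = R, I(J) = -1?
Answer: 261/2 ≈ 130.50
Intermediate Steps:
x(R, a) = -1/2 + R/8
H(D) = D + 2*D**2 (H(D) = (D**2 + D**2) + D = 2*D**2 + D = D + 2*D**2)
E = -1
N(X, v) = X + X*v*(1 + 2*v) (N(X, v) = (v*(1 + 2*v))*X + X = X*v*(1 + 2*v) + X = X + X*v*(1 + 2*v))
N(x(1, 6), E)*S(-2) + 129 = ((-1/2 + (1/8)*1)*(1 - (1 + 2*(-1))))*(-2) + 129 = ((-1/2 + 1/8)*(1 - (1 - 2)))*(-2) + 129 = -3*(1 - 1*(-1))/8*(-2) + 129 = -3*(1 + 1)/8*(-2) + 129 = -3/8*2*(-2) + 129 = -3/4*(-2) + 129 = 3/2 + 129 = 261/2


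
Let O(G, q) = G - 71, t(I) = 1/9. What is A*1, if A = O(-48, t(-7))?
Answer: -119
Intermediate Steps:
t(I) = ⅑
O(G, q) = -71 + G
A = -119 (A = -71 - 48 = -119)
A*1 = -119*1 = -119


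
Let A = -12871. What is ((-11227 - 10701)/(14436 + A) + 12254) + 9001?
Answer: 33242147/1565 ≈ 21241.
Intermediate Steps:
((-11227 - 10701)/(14436 + A) + 12254) + 9001 = ((-11227 - 10701)/(14436 - 12871) + 12254) + 9001 = (-21928/1565 + 12254) + 9001 = 19155582/1565 + 9001 = 33242147/1565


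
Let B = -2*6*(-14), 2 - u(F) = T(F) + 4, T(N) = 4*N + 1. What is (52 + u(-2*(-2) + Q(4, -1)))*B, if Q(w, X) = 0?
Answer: 5544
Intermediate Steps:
T(N) = 1 + 4*N
u(F) = -3 - 4*F (u(F) = 2 - ((1 + 4*F) + 4) = 2 - (5 + 4*F) = 2 + (-5 - 4*F) = -3 - 4*F)
B = 168 (B = -12*(-14) = 168)
(52 + u(-2*(-2) + Q(4, -1)))*B = (52 + (-3 - 4*(-2*(-2) + 0)))*168 = (52 + (-3 - 4*(4 + 0)))*168 = (52 + (-3 - 4*4))*168 = (52 + (-3 - 16))*168 = (52 - 19)*168 = 33*168 = 5544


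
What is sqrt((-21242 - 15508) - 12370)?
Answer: 4*I*sqrt(3070) ≈ 221.63*I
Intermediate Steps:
sqrt((-21242 - 15508) - 12370) = sqrt(-36750 - 12370) = sqrt(-49120) = 4*I*sqrt(3070)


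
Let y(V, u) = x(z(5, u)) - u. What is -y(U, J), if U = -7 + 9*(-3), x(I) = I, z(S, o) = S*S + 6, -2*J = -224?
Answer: 81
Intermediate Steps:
J = 112 (J = -½*(-224) = 112)
z(S, o) = 6 + S² (z(S, o) = S² + 6 = 6 + S²)
U = -34 (U = -7 - 27 = -34)
y(V, u) = 31 - u (y(V, u) = (6 + 5²) - u = (6 + 25) - u = 31 - u)
-y(U, J) = -(31 - 1*112) = -(31 - 112) = -1*(-81) = 81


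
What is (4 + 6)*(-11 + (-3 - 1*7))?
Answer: -210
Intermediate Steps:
(4 + 6)*(-11 + (-3 - 1*7)) = 10*(-11 + (-3 - 7)) = 10*(-11 - 10) = 10*(-21) = -210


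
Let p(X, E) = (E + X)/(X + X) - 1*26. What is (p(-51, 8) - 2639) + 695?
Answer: -200897/102 ≈ -1969.6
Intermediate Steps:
p(X, E) = -26 + (E + X)/(2*X) (p(X, E) = (E + X)/((2*X)) - 26 = (E + X)*(1/(2*X)) - 26 = (E + X)/(2*X) - 26 = -26 + (E + X)/(2*X))
(p(-51, 8) - 2639) + 695 = ((½)*(8 - 51*(-51))/(-51) - 2639) + 695 = ((½)*(-1/51)*(8 + 2601) - 2639) + 695 = ((½)*(-1/51)*2609 - 2639) + 695 = (-2609/102 - 2639) + 695 = -271787/102 + 695 = -200897/102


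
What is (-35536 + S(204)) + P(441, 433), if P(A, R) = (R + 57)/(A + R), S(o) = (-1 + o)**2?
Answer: 2479346/437 ≈ 5673.6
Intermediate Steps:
P(A, R) = (57 + R)/(A + R)
(-35536 + S(204)) + P(441, 433) = (-35536 + (-1 + 204)**2) + (57 + 433)/(441 + 433) = (-35536 + 203**2) + 490/874 = (-35536 + 41209) + (1/874)*490 = 5673 + 245/437 = 2479346/437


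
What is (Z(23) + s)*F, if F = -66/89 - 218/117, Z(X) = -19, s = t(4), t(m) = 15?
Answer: 108496/10413 ≈ 10.419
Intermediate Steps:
s = 15
F = -27124/10413 (F = -66*1/89 - 218*1/117 = -66/89 - 218/117 = -27124/10413 ≈ -2.6048)
(Z(23) + s)*F = (-19 + 15)*(-27124/10413) = -4*(-27124/10413) = 108496/10413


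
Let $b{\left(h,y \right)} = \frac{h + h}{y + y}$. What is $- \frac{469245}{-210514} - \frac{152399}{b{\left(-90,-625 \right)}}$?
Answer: $- \frac{1002564234835}{947313} \approx -1.0583 \cdot 10^{6}$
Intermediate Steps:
$b{\left(h,y \right)} = \frac{h}{y}$ ($b{\left(h,y \right)} = \frac{2 h}{2 y} = 2 h \frac{1}{2 y} = \frac{h}{y}$)
$- \frac{469245}{-210514} - \frac{152399}{b{\left(-90,-625 \right)}} = - \frac{469245}{-210514} - \frac{152399}{\left(-90\right) \frac{1}{-625}} = \left(-469245\right) \left(- \frac{1}{210514}\right) - \frac{152399}{\left(-90\right) \left(- \frac{1}{625}\right)} = \frac{469245}{210514} - \frac{152399}{\frac{18}{125}} = \frac{469245}{210514} - \frac{19049875}{18} = - \frac{1002564234835}{947313}$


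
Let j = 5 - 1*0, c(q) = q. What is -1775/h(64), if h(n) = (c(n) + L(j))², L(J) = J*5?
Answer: -1775/7921 ≈ -0.22409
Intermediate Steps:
j = 5 (j = 5 + 0 = 5)
L(J) = 5*J
h(n) = (25 + n)² (h(n) = (n + 5*5)² = (n + 25)² = (25 + n)²)
-1775/h(64) = -1775/(25 + 64)² = -1775/(89²) = -1775/7921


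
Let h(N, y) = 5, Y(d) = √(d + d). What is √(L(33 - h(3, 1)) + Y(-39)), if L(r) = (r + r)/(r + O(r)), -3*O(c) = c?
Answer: √(3 + I*√78) ≈ 2.4827 + 1.7787*I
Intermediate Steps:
Y(d) = √2*√d (Y(d) = √(2*d) = √2*√d)
O(c) = -c/3
L(r) = 3 (L(r) = (r + r)/(r - r/3) = (2*r)/((2*r/3)) = (2*r)*(3/(2*r)) = 3)
√(L(33 - h(3, 1)) + Y(-39)) = √(3 + √2*√(-39)) = √(3 + √2*(I*√39)) = √(3 + I*√78)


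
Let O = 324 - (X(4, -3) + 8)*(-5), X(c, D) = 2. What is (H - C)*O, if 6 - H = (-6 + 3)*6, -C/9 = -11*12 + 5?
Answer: -418506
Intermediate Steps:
C = 1143 (C = -9*(-11*12 + 5) = -9*(-132 + 5) = -9*(-127) = 1143)
O = 374 (O = 324 - (2 + 8)*(-5) = 324 - 10*(-5) = 324 - 1*(-50) = 324 + 50 = 374)
H = 24 (H = 6 - (-6 + 3)*6 = 6 - (-3)*6 = 6 - 1*(-18) = 6 + 18 = 24)
(H - C)*O = (24 - 1*1143)*374 = (24 - 1143)*374 = -1119*374 = -418506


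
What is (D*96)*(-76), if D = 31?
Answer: -226176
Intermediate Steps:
(D*96)*(-76) = (31*96)*(-76) = 2976*(-76) = -226176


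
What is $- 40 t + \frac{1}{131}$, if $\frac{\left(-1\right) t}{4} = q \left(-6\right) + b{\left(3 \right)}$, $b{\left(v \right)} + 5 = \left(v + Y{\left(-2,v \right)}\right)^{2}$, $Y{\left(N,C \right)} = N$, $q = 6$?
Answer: $- \frac{838399}{131} \approx -6400.0$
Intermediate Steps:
$b{\left(v \right)} = -5 + \left(-2 + v\right)^{2}$ ($b{\left(v \right)} = -5 + \left(v - 2\right)^{2} = -5 + \left(-2 + v\right)^{2}$)
$t = 160$ ($t = - 4 \left(6 \left(-6\right) - \left(5 - \left(-2 + 3\right)^{2}\right)\right) = - 4 \left(-36 - \left(5 - 1^{2}\right)\right) = - 4 \left(-36 + \left(-5 + 1\right)\right) = - 4 \left(-36 - 4\right) = \left(-4\right) \left(-40\right) = 160$)
$- 40 t + \frac{1}{131} = \left(-40\right) 160 + \frac{1}{131} = -6400 + \frac{1}{131} = - \frac{838399}{131}$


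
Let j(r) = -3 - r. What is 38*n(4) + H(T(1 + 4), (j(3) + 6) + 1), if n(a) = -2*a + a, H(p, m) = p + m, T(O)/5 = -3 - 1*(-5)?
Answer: -141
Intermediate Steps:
T(O) = 10 (T(O) = 5*(-3 - 1*(-5)) = 5*(-3 + 5) = 5*2 = 10)
H(p, m) = m + p
n(a) = -a
38*n(4) + H(T(1 + 4), (j(3) + 6) + 1) = 38*(-1*4) + ((((-3 - 1*3) + 6) + 1) + 10) = 38*(-4) + ((((-3 - 3) + 6) + 1) + 10) = -152 + (((-6 + 6) + 1) + 10) = -152 + ((0 + 1) + 10) = -152 + (1 + 10) = -152 + 11 = -141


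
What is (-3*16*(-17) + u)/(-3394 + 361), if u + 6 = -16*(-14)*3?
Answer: -494/1011 ≈ -0.48863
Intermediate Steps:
u = 666 (u = -6 - 16*(-14)*3 = -6 + 224*3 = -6 + 672 = 666)
(-3*16*(-17) + u)/(-3394 + 361) = (-3*16*(-17) + 666)/(-3394 + 361) = (-48*(-17) + 666)/(-3033) = (816 + 666)*(-1/3033) = 1482*(-1/3033) = -494/1011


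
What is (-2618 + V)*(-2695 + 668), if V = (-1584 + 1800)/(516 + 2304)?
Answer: 1247034724/235 ≈ 5.3065e+6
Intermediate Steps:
V = 18/235 (V = 216/2820 = 216*(1/2820) = 18/235 ≈ 0.076596)
(-2618 + V)*(-2695 + 668) = (-2618 + 18/235)*(-2695 + 668) = -615212/235*(-2027) = 1247034724/235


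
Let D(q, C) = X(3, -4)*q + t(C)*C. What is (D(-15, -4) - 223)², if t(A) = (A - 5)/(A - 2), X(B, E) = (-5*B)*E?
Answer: 1274641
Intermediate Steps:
X(B, E) = -5*B*E
t(A) = (-5 + A)/(-2 + A)
D(q, C) = 60*q + C*(-5 + C)/(-2 + C) (D(q, C) = (-5*3*(-4))*q + ((-5 + C)/(-2 + C))*C = 60*q + C*(-5 + C)/(-2 + C))
(D(-15, -4) - 223)² = ((-4*(-5 - 4) + 60*(-15)*(-2 - 4))/(-2 - 4) - 223)² = ((-4*(-9) + 60*(-15)*(-6))/(-6) - 223)² = (-(36 + 5400)/6 - 223)² = (-⅙*5436 - 223)² = (-906 - 223)² = (-1129)² = 1274641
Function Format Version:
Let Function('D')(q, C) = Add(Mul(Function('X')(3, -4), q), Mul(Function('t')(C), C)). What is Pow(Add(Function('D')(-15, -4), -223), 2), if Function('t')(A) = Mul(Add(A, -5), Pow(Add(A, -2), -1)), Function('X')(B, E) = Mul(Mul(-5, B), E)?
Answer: 1274641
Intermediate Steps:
Function('X')(B, E) = Mul(-5, B, E)
Function('t')(A) = Mul(Pow(Add(-2, A), -1), Add(-5, A)) (Function('t')(A) = Mul(Add(-5, A), Pow(Add(-2, A), -1)) = Mul(Pow(Add(-2, A), -1), Add(-5, A)))
Function('D')(q, C) = Add(Mul(60, q), Mul(C, Pow(Add(-2, C), -1), Add(-5, C))) (Function('D')(q, C) = Add(Mul(Mul(-5, 3, -4), q), Mul(Mul(Pow(Add(-2, C), -1), Add(-5, C)), C)) = Add(Mul(60, q), Mul(C, Pow(Add(-2, C), -1), Add(-5, C))))
Pow(Add(Function('D')(-15, -4), -223), 2) = Pow(Add(Mul(Pow(Add(-2, -4), -1), Add(Mul(-4, Add(-5, -4)), Mul(60, -15, Add(-2, -4)))), -223), 2) = Pow(Add(Mul(Pow(-6, -1), Add(Mul(-4, -9), Mul(60, -15, -6))), -223), 2) = Pow(Add(Mul(Rational(-1, 6), Add(36, 5400)), -223), 2) = Pow(Add(Mul(Rational(-1, 6), 5436), -223), 2) = Pow(Add(-906, -223), 2) = Pow(-1129, 2) = 1274641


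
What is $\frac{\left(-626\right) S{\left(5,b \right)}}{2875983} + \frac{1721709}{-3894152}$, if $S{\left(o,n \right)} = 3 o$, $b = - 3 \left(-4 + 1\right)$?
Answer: $- \frac{1662723967409}{3733171650472} \approx -0.44539$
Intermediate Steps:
$b = 9$ ($b = \left(-3\right) \left(-3\right) = 9$)
$\frac{\left(-626\right) S{\left(5,b \right)}}{2875983} + \frac{1721709}{-3894152} = \frac{\left(-626\right) 3 \cdot 5}{2875983} + \frac{1721709}{-3894152} = \left(-626\right) 15 \cdot \frac{1}{2875983} + 1721709 \left(- \frac{1}{3894152}\right) = \left(-9390\right) \frac{1}{2875983} - \frac{1721709}{3894152} = - \frac{3130}{958661} - \frac{1721709}{3894152} = - \frac{1662723967409}{3733171650472}$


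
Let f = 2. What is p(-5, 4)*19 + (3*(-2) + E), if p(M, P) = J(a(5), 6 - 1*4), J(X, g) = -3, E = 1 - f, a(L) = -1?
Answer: -64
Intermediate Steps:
E = -1 (E = 1 - 1*2 = 1 - 2 = -1)
p(M, P) = -3
p(-5, 4)*19 + (3*(-2) + E) = -3*19 + (3*(-2) - 1) = -57 + (-6 - 1) = -57 - 7 = -64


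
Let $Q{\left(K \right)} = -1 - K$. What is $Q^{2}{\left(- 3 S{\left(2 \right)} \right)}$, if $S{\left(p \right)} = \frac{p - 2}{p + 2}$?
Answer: $1$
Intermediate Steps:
$S{\left(p \right)} = \frac{-2 + p}{2 + p}$
$Q^{2}{\left(- 3 S{\left(2 \right)} \right)} = \left(-1 - - 3 \frac{-2 + 2}{2 + 2}\right)^{2} = \left(-1 - - 3 \cdot \frac{1}{4} \cdot 0\right)^{2} = \left(-1 - \left(-3\right) 0\right)^{2} = \left(-1 - 0\right)^{2} = \left(-1 + 0\right)^{2} = \left(-1\right)^{2} = 1$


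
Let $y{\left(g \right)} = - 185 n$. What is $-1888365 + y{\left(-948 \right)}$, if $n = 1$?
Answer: $-1888550$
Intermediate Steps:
$y{\left(g \right)} = -185$ ($y{\left(g \right)} = \left(-185\right) 1 = -185$)
$-1888365 + y{\left(-948 \right)} = -1888365 - 185 = -1888550$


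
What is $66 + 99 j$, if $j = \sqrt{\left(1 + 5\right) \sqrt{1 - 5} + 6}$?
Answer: $66 + 99 \sqrt{6 + 12 i} \approx 374.46 + 190.64 i$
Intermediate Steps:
$j = \sqrt{6 + 12 i}$ ($j = \sqrt{6 \sqrt{-4} + 6} = \sqrt{6 \cdot 2 i + 6} = \sqrt{12 i + 6} = \sqrt{6 + 12 i} \approx 3.1158 + 1.9257 i$)
$66 + 99 j = 66 + 99 \sqrt{6 + 12 i}$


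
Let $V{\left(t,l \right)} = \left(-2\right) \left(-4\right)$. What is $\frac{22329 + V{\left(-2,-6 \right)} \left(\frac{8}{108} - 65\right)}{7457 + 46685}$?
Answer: $\frac{588859}{1461834} \approx 0.40282$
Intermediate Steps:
$V{\left(t,l \right)} = 8$
$\frac{22329 + V{\left(-2,-6 \right)} \left(\frac{8}{108} - 65\right)}{7457 + 46685} = \frac{22329 + 8 \left(\frac{8}{108} - 65\right)}{7457 + 46685} = \frac{22329 + 8 \left(8 \cdot \frac{1}{108} - 65\right)}{54142} = \left(22329 + 8 \left(\frac{2}{27} - 65\right)\right) \frac{1}{54142} = \left(22329 + 8 \left(- \frac{1753}{27}\right)\right) \frac{1}{54142} = \left(22329 - \frac{14024}{27}\right) \frac{1}{54142} = \frac{588859}{27} \cdot \frac{1}{54142} = \frac{588859}{1461834}$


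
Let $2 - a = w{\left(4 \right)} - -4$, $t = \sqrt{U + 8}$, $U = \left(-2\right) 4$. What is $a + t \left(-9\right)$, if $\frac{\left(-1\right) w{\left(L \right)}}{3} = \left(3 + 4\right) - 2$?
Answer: $13$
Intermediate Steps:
$w{\left(L \right)} = -15$ ($w{\left(L \right)} = - 3 \left(\left(3 + 4\right) - 2\right) = - 3 \left(7 - 2\right) = \left(-3\right) 5 = -15$)
$U = -8$
$t = 0$ ($t = \sqrt{-8 + 8} = \sqrt{0} = 0$)
$a = 13$ ($a = 2 - \left(-15 - -4\right) = 2 - \left(-15 + 4\right) = 2 - -11 = 2 + 11 = 13$)
$a + t \left(-9\right) = 13 + 0 \left(-9\right) = 13 + 0 = 13$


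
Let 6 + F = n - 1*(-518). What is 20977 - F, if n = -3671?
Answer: 24136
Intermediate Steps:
F = -3159 (F = -6 + (-3671 - 1*(-518)) = -6 + (-3671 + 518) = -6 - 3153 = -3159)
20977 - F = 20977 - 1*(-3159) = 20977 + 3159 = 24136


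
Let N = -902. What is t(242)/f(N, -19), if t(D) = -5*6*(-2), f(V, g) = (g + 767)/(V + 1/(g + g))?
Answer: -514155/7106 ≈ -72.355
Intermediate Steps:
f(V, g) = (767 + g)/(V + 1/(2*g))
t(D) = 60 (t(D) = -30*(-2) = 60)
t(242)/f(N, -19) = 60/((2*(-19)*(767 - 19)/(1 + 2*(-902)*(-19)))) = 60/((2*(-19)*748/(1 + 34276))) = 60/((2*(-19)*748/34277)) = 60/((2*(-19)*(1/34277)*748)) = 60/(-28424/34277) = 60*(-34277/28424) = -514155/7106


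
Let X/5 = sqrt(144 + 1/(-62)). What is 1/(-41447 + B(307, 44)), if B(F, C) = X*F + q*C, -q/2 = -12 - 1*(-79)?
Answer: -2935266/117930277663 - 1535*sqrt(553474)/117930277663 ≈ -3.4573e-5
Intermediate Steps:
X = 5*sqrt(553474)/62 (X = 5*sqrt(144 + 1/(-62)) = 5*sqrt(144 - 1/62) = 5*sqrt(8927/62) = 5*(sqrt(553474)/62) = 5*sqrt(553474)/62 ≈ 59.997)
q = -134 (q = -2*(-12 - 1*(-79)) = -2*(-12 + 79) = -2*67 = -134)
B(F, C) = -134*C + 5*F*sqrt(553474)/62 (B(F, C) = (5*sqrt(553474)/62)*F - 134*C = 5*F*sqrt(553474)/62 - 134*C = -134*C + 5*F*sqrt(553474)/62)
1/(-41447 + B(307, 44)) = 1/(-41447 + (-134*44 + (5/62)*307*sqrt(553474))) = 1/(-41447 + (-5896 + 1535*sqrt(553474)/62)) = 1/(-47343 + 1535*sqrt(553474)/62)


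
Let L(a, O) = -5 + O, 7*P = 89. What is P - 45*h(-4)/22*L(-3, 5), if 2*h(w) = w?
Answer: 89/7 ≈ 12.714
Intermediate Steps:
P = 89/7 (P = (1/7)*89 = 89/7 ≈ 12.714)
h(w) = w/2
P - 45*h(-4)/22*L(-3, 5) = 89/7 - 45*((1/2)*(-4))/22*(-5 + 5) = 89/7 - 45*(-2*1/22)*0 = 89/7 - (-45)*0/11 = 89/7 - 45*0 = 89/7 + 0 = 89/7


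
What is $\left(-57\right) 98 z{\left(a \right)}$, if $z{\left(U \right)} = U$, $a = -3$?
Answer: $16758$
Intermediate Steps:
$\left(-57\right) 98 z{\left(a \right)} = \left(-57\right) 98 \left(-3\right) = \left(-5586\right) \left(-3\right) = 16758$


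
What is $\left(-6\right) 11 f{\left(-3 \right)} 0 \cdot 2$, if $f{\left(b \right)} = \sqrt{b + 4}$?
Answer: $0$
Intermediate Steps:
$f{\left(b \right)} = \sqrt{4 + b}$
$\left(-6\right) 11 f{\left(-3 \right)} 0 \cdot 2 = \left(-6\right) 11 \sqrt{4 - 3} \cdot 0 \cdot 2 = - 66 \sqrt{1} \cdot 0 \cdot 2 = - 66 \cdot 1 \cdot 0 \cdot 2 = - 66 \cdot 0 \cdot 2 = \left(-66\right) 0 = 0$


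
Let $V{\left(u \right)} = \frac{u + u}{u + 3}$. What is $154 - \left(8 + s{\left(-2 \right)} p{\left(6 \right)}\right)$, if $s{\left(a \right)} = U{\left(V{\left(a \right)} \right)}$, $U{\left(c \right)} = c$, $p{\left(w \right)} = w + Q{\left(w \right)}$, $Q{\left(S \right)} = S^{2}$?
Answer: $314$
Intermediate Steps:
$V{\left(u \right)} = \frac{2 u}{3 + u}$
$p{\left(w \right)} = w + w^{2}$
$s{\left(a \right)} = \frac{2 a}{3 + a}$
$154 - \left(8 + s{\left(-2 \right)} p{\left(6 \right)}\right) = 154 - \left(8 + 2 \left(-2\right) \frac{1}{3 - 2} \cdot 6 \left(1 + 6\right)\right) = 154 - \left(8 + 2 \left(-2\right) 1^{-1} \cdot 6 \cdot 7\right) = 154 - \left(8 + 2 \left(-2\right) 1 \cdot 42\right) = 154 - \left(8 - 168\right) = 154 - -160 = 154 + 160 = 314$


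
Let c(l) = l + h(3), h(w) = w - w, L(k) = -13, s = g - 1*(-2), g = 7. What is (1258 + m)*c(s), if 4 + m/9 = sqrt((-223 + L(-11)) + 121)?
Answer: 10998 + 81*I*sqrt(115) ≈ 10998.0 + 868.63*I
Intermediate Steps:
s = 9 (s = 7 - 1*(-2) = 7 + 2 = 9)
h(w) = 0
c(l) = l (c(l) = l + 0 = l)
m = -36 + 9*I*sqrt(115) (m = -36 + 9*sqrt((-223 - 13) + 121) = -36 + 9*sqrt(-236 + 121) = -36 + 9*sqrt(-115) = -36 + 9*(I*sqrt(115)) = -36 + 9*I*sqrt(115) ≈ -36.0 + 96.514*I)
(1258 + m)*c(s) = (1258 + (-36 + 9*I*sqrt(115)))*9 = (1222 + 9*I*sqrt(115))*9 = 10998 + 81*I*sqrt(115)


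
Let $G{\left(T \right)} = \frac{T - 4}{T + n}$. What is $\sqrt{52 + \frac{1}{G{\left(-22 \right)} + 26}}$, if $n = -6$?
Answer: $\frac{\sqrt{7395986}}{377} \approx 7.2137$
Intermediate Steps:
$G{\left(T \right)} = \frac{-4 + T}{-6 + T}$ ($G{\left(T \right)} = \frac{T - 4}{T - 6} = \frac{-4 + T}{-6 + T}$)
$\sqrt{52 + \frac{1}{G{\left(-22 \right)} + 26}} = \sqrt{52 + \frac{1}{\frac{-4 - 22}{-6 - 22} + 26}} = \sqrt{52 + \frac{1}{\frac{1}{-28} \left(-26\right) + 26}} = \sqrt{52 + \frac{1}{\left(- \frac{1}{28}\right) \left(-26\right) + 26}} = \sqrt{52 + \frac{1}{\frac{13}{14} + 26}} = \sqrt{52 + \frac{1}{\frac{377}{14}}} = \sqrt{52 + \frac{14}{377}} = \sqrt{\frac{19618}{377}} = \frac{\sqrt{7395986}}{377}$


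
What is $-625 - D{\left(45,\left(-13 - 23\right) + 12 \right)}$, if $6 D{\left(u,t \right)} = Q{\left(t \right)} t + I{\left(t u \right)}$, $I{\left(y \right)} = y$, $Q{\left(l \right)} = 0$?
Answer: $-445$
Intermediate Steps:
$D{\left(u,t \right)} = \frac{t u}{6}$ ($D{\left(u,t \right)} = \frac{0 t + t u}{6} = \frac{0 + t u}{6} = \frac{t u}{6}$)
$-625 - D{\left(45,\left(-13 - 23\right) + 12 \right)} = -625 - \frac{1}{6} \left(\left(-13 - 23\right) + 12\right) 45 = -625 - \frac{1}{6} \left(-36 + 12\right) 45 = -625 - \frac{1}{6} \left(-24\right) 45 = -625 - -180 = -625 + 180 = -445$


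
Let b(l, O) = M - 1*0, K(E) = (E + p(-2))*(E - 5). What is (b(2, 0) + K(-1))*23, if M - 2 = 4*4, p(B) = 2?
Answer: 276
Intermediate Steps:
M = 18 (M = 2 + 4*4 = 2 + 16 = 18)
K(E) = (-5 + E)*(2 + E) (K(E) = (E + 2)*(E - 5) = (2 + E)*(-5 + E) = (-5 + E)*(2 + E))
b(l, O) = 18 (b(l, O) = 18 - 1*0 = 18 + 0 = 18)
(b(2, 0) + K(-1))*23 = (18 + (-10 + (-1)**2 - 3*(-1)))*23 = (18 + (-10 + 1 + 3))*23 = (18 - 6)*23 = 12*23 = 276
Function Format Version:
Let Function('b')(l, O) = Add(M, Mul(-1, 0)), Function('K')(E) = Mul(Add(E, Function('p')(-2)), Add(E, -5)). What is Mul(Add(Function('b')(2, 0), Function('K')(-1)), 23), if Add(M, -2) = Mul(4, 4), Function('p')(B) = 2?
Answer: 276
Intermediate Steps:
M = 18 (M = Add(2, Mul(4, 4)) = Add(2, 16) = 18)
Function('K')(E) = Mul(Add(-5, E), Add(2, E)) (Function('K')(E) = Mul(Add(E, 2), Add(E, -5)) = Mul(Add(2, E), Add(-5, E)) = Mul(Add(-5, E), Add(2, E)))
Function('b')(l, O) = 18 (Function('b')(l, O) = Add(18, Mul(-1, 0)) = Add(18, 0) = 18)
Mul(Add(Function('b')(2, 0), Function('K')(-1)), 23) = Mul(Add(18, Add(-10, Pow(-1, 2), Mul(-3, -1))), 23) = Mul(Add(18, Add(-10, 1, 3)), 23) = Mul(Add(18, -6), 23) = Mul(12, 23) = 276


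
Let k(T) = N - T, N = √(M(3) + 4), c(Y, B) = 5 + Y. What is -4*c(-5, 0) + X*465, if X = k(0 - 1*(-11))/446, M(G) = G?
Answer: -5115/446 + 465*√7/446 ≈ -8.7101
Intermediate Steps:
N = √7 (N = √(3 + 4) = √7 ≈ 2.6458)
k(T) = √7 - T
X = -11/446 + √7/446 (X = (√7 - (0 - 1*(-11)))/446 = (√7 - (0 + 11))*(1/446) = (√7 - 1*11)*(1/446) = (√7 - 11)*(1/446) = (-11 + √7)*(1/446) = -11/446 + √7/446 ≈ -0.018732)
-4*c(-5, 0) + X*465 = -4*(5 - 5) + (-11/446 + √7/446)*465 = -4*0 + (-5115/446 + 465*√7/446) = 0 + (-5115/446 + 465*√7/446) = -5115/446 + 465*√7/446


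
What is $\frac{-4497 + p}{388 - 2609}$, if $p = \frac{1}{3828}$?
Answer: $\frac{17214515}{8501988} \approx 2.0248$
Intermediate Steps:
$p = \frac{1}{3828} \approx 0.00026123$
$\frac{-4497 + p}{388 - 2609} = \frac{-4497 + \frac{1}{3828}}{388 - 2609} = - \frac{17214515}{3828 \left(-2221\right)} = \left(- \frac{17214515}{3828}\right) \left(- \frac{1}{2221}\right) = \frac{17214515}{8501988}$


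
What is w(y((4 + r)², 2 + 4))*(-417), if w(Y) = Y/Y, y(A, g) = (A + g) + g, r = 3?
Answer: -417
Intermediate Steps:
y(A, g) = A + 2*g
w(Y) = 1
w(y((4 + r)², 2 + 4))*(-417) = 1*(-417) = -417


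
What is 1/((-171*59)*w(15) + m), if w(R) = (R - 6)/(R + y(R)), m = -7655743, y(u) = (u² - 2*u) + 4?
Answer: -214/1638419803 ≈ -1.3061e-7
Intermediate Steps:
y(u) = 4 + u² - 2*u
w(R) = (-6 + R)/(4 + R² - R) (w(R) = (R - 6)/(R + (4 + R² - 2*R)) = (-6 + R)/(4 + R² - R))
1/((-171*59)*w(15) + m) = 1/((-171*59)*((-6 + 15)/(4 + 15² - 1*15)) - 7655743) = 1/(-10089*9/(4 + 225 - 15) - 7655743) = 1/(-10089*9/214 - 7655743) = 1/(-90801/214 - 7655743) = 1/(-1638419803/214) = -214/1638419803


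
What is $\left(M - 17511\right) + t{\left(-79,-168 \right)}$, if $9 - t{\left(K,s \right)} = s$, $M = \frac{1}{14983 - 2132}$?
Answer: $- \frac{222759233}{12851} \approx -17334.0$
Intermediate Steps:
$M = \frac{1}{12851} \approx 7.7815 \cdot 10^{-5}$
$t{\left(K,s \right)} = 9 - s$
$\left(M - 17511\right) + t{\left(-79,-168 \right)} = \left(\frac{1}{12851} - 17511\right) + \left(9 - -168\right) = - \frac{225033860}{12851} + \left(9 + 168\right) = - \frac{225033860}{12851} + 177 = - \frac{222759233}{12851}$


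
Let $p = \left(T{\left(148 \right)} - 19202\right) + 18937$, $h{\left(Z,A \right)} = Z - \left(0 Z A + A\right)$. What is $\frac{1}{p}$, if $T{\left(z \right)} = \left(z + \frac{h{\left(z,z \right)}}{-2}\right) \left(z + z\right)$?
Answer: $\frac{1}{43543} \approx 2.2966 \cdot 10^{-5}$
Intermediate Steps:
$h{\left(Z,A \right)} = Z - A$ ($h{\left(Z,A \right)} = Z - \left(0 A + A\right) = Z - \left(0 + A\right) = Z - A$)
$T{\left(z \right)} = 2 z^{2}$ ($T{\left(z \right)} = \left(z + \frac{z - z}{-2}\right) \left(z + z\right) = \left(z + 0 \left(- \frac{1}{2}\right)\right) 2 z = \left(z + 0\right) 2 z = z 2 z = 2 z^{2}$)
$p = 43543$ ($p = \left(2 \cdot 148^{2} - 19202\right) + 18937 = \left(2 \cdot 21904 - 19202\right) + 18937 = \left(43808 - 19202\right) + 18937 = 24606 + 18937 = 43543$)
$\frac{1}{p} = \frac{1}{43543}$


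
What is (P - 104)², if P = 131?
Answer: 729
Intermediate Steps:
(P - 104)² = (131 - 104)² = 27² = 729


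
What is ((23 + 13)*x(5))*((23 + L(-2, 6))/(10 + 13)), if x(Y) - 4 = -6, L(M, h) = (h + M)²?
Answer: -2808/23 ≈ -122.09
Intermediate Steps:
L(M, h) = (M + h)²
x(Y) = -2 (x(Y) = 4 - 6 = -2)
((23 + 13)*x(5))*((23 + L(-2, 6))/(10 + 13)) = ((23 + 13)*(-2))*((23 + (-2 + 6)²)/(10 + 13)) = (36*(-2))*((23 + 4²)/23) = -72*(23 + 16)/23 = -2808/23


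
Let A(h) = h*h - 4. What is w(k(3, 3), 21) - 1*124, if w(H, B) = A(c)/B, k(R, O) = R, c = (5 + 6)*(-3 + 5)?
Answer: -708/7 ≈ -101.14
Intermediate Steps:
c = 22 (c = 11*2 = 22)
A(h) = -4 + h² (A(h) = h² - 4 = -4 + h²)
w(H, B) = 480/B (w(H, B) = (-4 + 22²)/B = (-4 + 484)/B = 480/B)
w(k(3, 3), 21) - 1*124 = 480/21 - 1*124 = 480*(1/21) - 124 = 160/7 - 124 = -708/7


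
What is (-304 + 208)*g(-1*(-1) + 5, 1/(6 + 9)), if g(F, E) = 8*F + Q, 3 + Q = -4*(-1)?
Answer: -4704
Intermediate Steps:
Q = 1 (Q = -3 - 4*(-1) = -3 + 4 = 1)
g(F, E) = 1 + 8*F (g(F, E) = 8*F + 1 = 1 + 8*F)
(-304 + 208)*g(-1*(-1) + 5, 1/(6 + 9)) = (-304 + 208)*(1 + 8*(-1*(-1) + 5)) = -96*(1 + 8*(1 + 5)) = -96*(1 + 8*6) = -96*(1 + 48) = -96*49 = -4704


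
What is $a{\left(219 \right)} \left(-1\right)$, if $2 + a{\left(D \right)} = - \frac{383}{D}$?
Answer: $\frac{821}{219} \approx 3.7489$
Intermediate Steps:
$a{\left(D \right)} = -2 - \frac{383}{D}$
$a{\left(219 \right)} \left(-1\right) = \left(-2 - \frac{383}{219}\right) \left(-1\right) = \left(- \frac{821}{219}\right) \left(-1\right) = \frac{821}{219}$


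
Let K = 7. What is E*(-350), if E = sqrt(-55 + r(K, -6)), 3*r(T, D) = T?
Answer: -350*I*sqrt(474)/3 ≈ -2540.0*I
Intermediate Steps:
r(T, D) = T/3
E = I*sqrt(474)/3 (E = sqrt(-55 + (1/3)*7) = sqrt(-55 + 7/3) = sqrt(-158/3) = I*sqrt(474)/3 ≈ 7.2572*I)
E*(-350) = (I*sqrt(474)/3)*(-350) = -350*I*sqrt(474)/3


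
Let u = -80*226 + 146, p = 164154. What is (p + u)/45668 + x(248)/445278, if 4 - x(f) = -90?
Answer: 173172452/54082329 ≈ 3.2020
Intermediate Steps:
x(f) = 94 (x(f) = 4 - 1*(-90) = 4 + 90 = 94)
u = -17934 (u = -18080 + 146 = -17934)
(p + u)/45668 + x(248)/445278 = (164154 - 17934)/45668 + 94/445278 = 146220*(1/45668) + 94*(1/445278) = 36555/11417 + 1/4737 = 173172452/54082329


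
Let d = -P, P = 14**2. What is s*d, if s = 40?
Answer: -7840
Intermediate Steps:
P = 196
d = -196 (d = -1*196 = -196)
s*d = 40*(-196) = -7840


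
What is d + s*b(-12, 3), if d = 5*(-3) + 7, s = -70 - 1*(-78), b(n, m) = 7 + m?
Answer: 72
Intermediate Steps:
s = 8 (s = -70 + 78 = 8)
d = -8 (d = -15 + 7 = -8)
d + s*b(-12, 3) = -8 + 8*(7 + 3) = -8 + 8*10 = -8 + 80 = 72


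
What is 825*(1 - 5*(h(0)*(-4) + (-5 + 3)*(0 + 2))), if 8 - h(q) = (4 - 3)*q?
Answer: 149325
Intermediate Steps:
h(q) = 8 - q (h(q) = 8 - (4 - 3)*q = 8 - q)
825*(1 - 5*(h(0)*(-4) + (-5 + 3)*(0 + 2))) = 825*(1 - 5*((8 - 1*0)*(-4) + (-5 + 3)*(0 + 2))) = 825*(1 - 5*((8 + 0)*(-4) - 2*2)) = 825*(1 - 5*(8*(-4) - 4)) = 825*(1 - 5*(-32 - 4)) = 825*(1 - 5*(-36)) = 825*(1 + 180) = 825*181 = 149325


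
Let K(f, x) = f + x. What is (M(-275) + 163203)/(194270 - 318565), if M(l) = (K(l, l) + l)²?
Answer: -843828/124295 ≈ -6.7889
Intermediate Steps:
M(l) = 9*l² (M(l) = ((l + l) + l)² = (2*l + l)² = (3*l)² = 9*l²)
(M(-275) + 163203)/(194270 - 318565) = (9*(-275)² + 163203)/(194270 - 318565) = (9*75625 + 163203)/(-124295) = (680625 + 163203)*(-1/124295) = 843828*(-1/124295) = -843828/124295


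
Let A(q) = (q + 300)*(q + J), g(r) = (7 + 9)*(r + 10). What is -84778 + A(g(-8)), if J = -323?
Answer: -181390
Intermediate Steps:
g(r) = 160 + 16*r (g(r) = 16*(10 + r) = 160 + 16*r)
A(q) = (-323 + q)*(300 + q) (A(q) = (q + 300)*(q - 323) = (300 + q)*(-323 + q) = (-323 + q)*(300 + q))
-84778 + A(g(-8)) = -84778 + (-96900 + (160 + 16*(-8))² - 23*(160 + 16*(-8))) = -84778 + (-96900 + (160 - 128)² - 23*(160 - 128)) = -84778 + (-96900 + 32² - 23*32) = -84778 + (-96900 + 1024 - 736) = -84778 - 96612 = -181390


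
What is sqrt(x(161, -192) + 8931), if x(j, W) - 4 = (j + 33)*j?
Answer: sqrt(40169) ≈ 200.42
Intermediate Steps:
x(j, W) = 4 + j*(33 + j) (x(j, W) = 4 + (j + 33)*j = 4 + (33 + j)*j = 4 + j*(33 + j))
sqrt(x(161, -192) + 8931) = sqrt((4 + 161**2 + 33*161) + 8931) = sqrt((4 + 25921 + 5313) + 8931) = sqrt(31238 + 8931) = sqrt(40169)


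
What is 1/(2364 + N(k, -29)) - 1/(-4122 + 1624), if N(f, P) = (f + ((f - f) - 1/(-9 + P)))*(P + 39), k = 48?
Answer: 101503/134994418 ≈ 0.00075191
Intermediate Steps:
N(f, P) = (39 + P)*(f - 1/(-9 + P)) (N(f, P) = (f + (0 - 1/(-9 + P)))*(39 + P) = (f - 1/(-9 + P))*(39 + P) = (39 + P)*(f - 1/(-9 + P)))
1/(2364 + N(k, -29)) - 1/(-4122 + 1624) = 1/(2364 + (-39 - 1*(-29) - 351*48 + 48*(-29)² + 30*(-29)*48)/(-9 - 29)) - 1/(-4122 + 1624) = 1/(2364 + (-39 + 29 - 16848 + 48*841 - 41760)/(-38)) - 1/(-2498) = 1/(2364 - (-39 + 29 - 16848 + 40368 - 41760)/38) - 1*(-1/2498) = 1/(2364 - 1/38*(-18250)) + 1/2498 = 1/(2364 + 9125/19) + 1/2498 = 1/(54041/19) + 1/2498 = 19/54041 + 1/2498 = 101503/134994418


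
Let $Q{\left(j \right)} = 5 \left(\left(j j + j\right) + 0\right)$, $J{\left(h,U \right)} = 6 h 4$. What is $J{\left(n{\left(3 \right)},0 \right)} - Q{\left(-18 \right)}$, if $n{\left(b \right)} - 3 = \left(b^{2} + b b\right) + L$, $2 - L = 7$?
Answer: $-1146$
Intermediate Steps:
$L = -5$ ($L = 2 - 7 = -5$)
$n{\left(b \right)} = -2 + 2 b^{2}$ ($n{\left(b \right)} = 3 - \left(5 - b^{2} - b b\right) = 3 + \left(\left(b^{2} + b^{2}\right) - 5\right) = 3 + \left(2 b^{2} - 5\right) = 3 + \left(-5 + 2 b^{2}\right) = -2 + 2 b^{2}$)
$J{\left(h,U \right)} = 24 h$
$Q{\left(j \right)} = 5 j + 5 j^{2}$ ($Q{\left(j \right)} = 5 \left(\left(j^{2} + j\right) + 0\right) = 5 \left(\left(j + j^{2}\right) + 0\right) = 5 \left(j + j^{2}\right) = 5 j + 5 j^{2}$)
$J{\left(n{\left(3 \right)},0 \right)} - Q{\left(-18 \right)} = 24 \left(-2 + 2 \cdot 3^{2}\right) - 5 \left(-18\right) \left(1 - 18\right) = 24 \left(-2 + 2 \cdot 9\right) - 5 \left(-18\right) \left(-17\right) = 24 \left(-2 + 18\right) - 1530 = 24 \cdot 16 - 1530 = 384 - 1530 = -1146$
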